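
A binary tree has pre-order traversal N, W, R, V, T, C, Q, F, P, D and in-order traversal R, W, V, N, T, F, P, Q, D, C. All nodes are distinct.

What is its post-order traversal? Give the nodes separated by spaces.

R V W P F D Q C T N

The first element of pre-order is the root; it splits in-order into left and right subtrees.
Root N: left subtree has 3 nodes {R, W, V}, right has 6 {T, F, P, Q, D, C}.
  Root W: left subtree has 1 node {R}, right has 1 {V}.
  Root T: left subtree has 0 nodes { }, right has 5 {F, P, Q, D, C}.
    Root C: left subtree has 4 nodes {F, P, Q, D}, right has 0 { }.
      Root Q: left subtree has 2 nodes {F, P}, right has 1 {D}.
        Root F: left subtree has 0 nodes { }, right has 1 {P}.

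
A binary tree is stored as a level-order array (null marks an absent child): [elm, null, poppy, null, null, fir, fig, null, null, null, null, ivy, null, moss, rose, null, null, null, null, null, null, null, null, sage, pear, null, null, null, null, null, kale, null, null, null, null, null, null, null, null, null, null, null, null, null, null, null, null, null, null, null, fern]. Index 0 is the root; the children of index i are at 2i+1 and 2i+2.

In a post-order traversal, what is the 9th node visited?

Post-order visits the left subtree, then the right subtree, then the node.
At elm: no left child.
At elm: go right to poppy.
  At poppy: go left to fir.
    At fir: go left to ivy.
      At ivy: go left to sage.
        sage is a leaf — visit sage.
      At ivy: go right to pear.
        At pear: no left child.
        At pear: go right to fern.
          fern is a leaf — visit fern.
        Visit pear.
      Visit ivy.
    At fir: no right child.
    Visit fir.
  At poppy: go right to fig.
    At fig: go left to moss.
      moss is a leaf — visit moss.
    At fig: go right to rose.
      At rose: no left child.
      At rose: go right to kale.
        kale is a leaf — visit kale.
      Visit rose.
    Visit fig.
  Visit poppy.
Visit elm.
Full post-order sequence: sage, fern, pear, ivy, fir, moss, kale, rose, fig, poppy, elm.

fig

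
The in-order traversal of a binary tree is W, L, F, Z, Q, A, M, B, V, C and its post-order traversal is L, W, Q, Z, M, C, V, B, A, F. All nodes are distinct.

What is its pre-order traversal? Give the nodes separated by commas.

The last element of post-order is the root; it splits in-order into left and right subtrees.
Root F: left subtree has 2 nodes {W, L}, right has 7 {Z, Q, A, M, B, V, C}.
  Root W: left subtree has 0 nodes { }, right has 1 {L}.
  Root A: left subtree has 2 nodes {Z, Q}, right has 4 {M, B, V, C}.
    Root Z: left subtree has 0 nodes { }, right has 1 {Q}.
    Root B: left subtree has 1 node {M}, right has 2 {V, C}.
      Root V: left subtree has 0 nodes { }, right has 1 {C}.

F, W, L, A, Z, Q, B, M, V, C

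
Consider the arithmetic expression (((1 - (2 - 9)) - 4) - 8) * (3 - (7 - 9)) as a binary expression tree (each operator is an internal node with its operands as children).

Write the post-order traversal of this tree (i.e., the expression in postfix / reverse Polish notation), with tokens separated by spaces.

Post-order on an expression tree gives postfix notation: for each operator, emit left operand, right operand, then the operator.

1 2 9 - - 4 - 8 - 3 7 9 - - *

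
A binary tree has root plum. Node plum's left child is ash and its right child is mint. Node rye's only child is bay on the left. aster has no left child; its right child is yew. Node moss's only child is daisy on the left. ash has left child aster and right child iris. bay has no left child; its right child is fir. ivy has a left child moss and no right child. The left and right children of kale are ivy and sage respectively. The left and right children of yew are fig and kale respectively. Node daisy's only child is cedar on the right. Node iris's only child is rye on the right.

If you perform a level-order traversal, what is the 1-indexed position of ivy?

11

Level-order visits nodes level by level from the root, left to right within each level.
Level 0: plum
Level 1: ash, mint
Level 2: aster, iris
Level 3: yew, rye
Level 4: fig, kale, bay
Level 5: ivy, sage, fir
Level 6: moss
Level 7: daisy
Level 8: cedar
Full level-order sequence: plum, ash, mint, aster, iris, yew, rye, fig, kale, bay, ivy, sage, fir, moss, daisy, cedar.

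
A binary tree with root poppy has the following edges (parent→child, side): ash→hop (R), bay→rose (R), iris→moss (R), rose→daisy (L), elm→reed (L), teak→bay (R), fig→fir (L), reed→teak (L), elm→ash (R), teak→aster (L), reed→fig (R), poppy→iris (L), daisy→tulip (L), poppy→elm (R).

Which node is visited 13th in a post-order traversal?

Post-order visits the left subtree, then the right subtree, then the node.
At poppy: go left to iris.
  At iris: no left child.
  At iris: go right to moss.
    moss is a leaf — visit moss.
  Visit iris.
At poppy: go right to elm.
  At elm: go left to reed.
    At reed: go left to teak.
      At teak: go left to aster.
        aster is a leaf — visit aster.
      At teak: go right to bay.
        At bay: no left child.
        At bay: go right to rose.
          At rose: go left to daisy.
            At daisy: go left to tulip.
              tulip is a leaf — visit tulip.
            At daisy: no right child.
            Visit daisy.
          At rose: no right child.
          Visit rose.
        Visit bay.
      Visit teak.
    At reed: go right to fig.
      At fig: go left to fir.
        fir is a leaf — visit fir.
      At fig: no right child.
      Visit fig.
    Visit reed.
  At elm: go right to ash.
    At ash: no left child.
    At ash: go right to hop.
      hop is a leaf — visit hop.
    Visit ash.
  Visit elm.
Visit poppy.
Full post-order sequence: moss, iris, aster, tulip, daisy, rose, bay, teak, fir, fig, reed, hop, ash, elm, poppy.

ash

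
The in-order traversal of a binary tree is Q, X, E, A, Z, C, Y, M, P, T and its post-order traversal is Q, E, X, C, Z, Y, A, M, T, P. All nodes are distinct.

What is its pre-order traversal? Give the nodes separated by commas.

The last element of post-order is the root; it splits in-order into left and right subtrees.
Root P: left subtree has 8 nodes {Q, X, E, A, Z, C, Y, M}, right has 1 {T}.
  Root M: left subtree has 7 nodes {Q, X, E, A, Z, C, Y}, right has 0 { }.
    Root A: left subtree has 3 nodes {Q, X, E}, right has 3 {Z, C, Y}.
      Root X: left subtree has 1 node {Q}, right has 1 {E}.
      Root Y: left subtree has 2 nodes {Z, C}, right has 0 { }.
        Root Z: left subtree has 0 nodes { }, right has 1 {C}.

P, M, A, X, Q, E, Y, Z, C, T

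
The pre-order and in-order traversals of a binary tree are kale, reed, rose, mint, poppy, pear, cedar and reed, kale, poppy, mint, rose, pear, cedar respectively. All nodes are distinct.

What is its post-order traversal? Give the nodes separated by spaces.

reed poppy mint cedar pear rose kale

The first element of pre-order is the root; it splits in-order into left and right subtrees.
Root kale: left subtree has 1 node {reed}, right has 5 {poppy, mint, rose, pear, cedar}.
  Root rose: left subtree has 2 nodes {poppy, mint}, right has 2 {pear, cedar}.
    Root mint: left subtree has 1 node {poppy}, right has 0 { }.
    Root pear: left subtree has 0 nodes { }, right has 1 {cedar}.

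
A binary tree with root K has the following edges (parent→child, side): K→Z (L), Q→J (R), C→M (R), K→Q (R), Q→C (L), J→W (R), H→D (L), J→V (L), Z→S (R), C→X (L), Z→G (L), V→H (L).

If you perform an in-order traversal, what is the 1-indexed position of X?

In-order visits the left subtree, then the node, then the right subtree.
At K: go left to Z.
  At Z: go left to G.
    G is a leaf — visit G.
  Visit Z.
  At Z: go right to S.
    S is a leaf — visit S.
Visit K.
At K: go right to Q.
  At Q: go left to C.
    At C: go left to X.
      X is a leaf — visit X.
    Visit C.
    At C: go right to M.
      M is a leaf — visit M.
  Visit Q.
  At Q: go right to J.
    At J: go left to V.
      At V: go left to H.
        At H: go left to D.
          D is a leaf — visit D.
        Visit H.
        At H: no right child.
      Visit V.
      At V: no right child.
    Visit J.
    At J: go right to W.
      W is a leaf — visit W.
Full in-order sequence: G, Z, S, K, X, C, M, Q, D, H, V, J, W.

5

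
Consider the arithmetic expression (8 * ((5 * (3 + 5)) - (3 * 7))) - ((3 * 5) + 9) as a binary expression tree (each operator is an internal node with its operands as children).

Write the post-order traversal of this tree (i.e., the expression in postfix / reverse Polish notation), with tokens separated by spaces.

Post-order on an expression tree gives postfix notation: for each operator, emit left operand, right operand, then the operator.

8 5 3 5 + * 3 7 * - * 3 5 * 9 + -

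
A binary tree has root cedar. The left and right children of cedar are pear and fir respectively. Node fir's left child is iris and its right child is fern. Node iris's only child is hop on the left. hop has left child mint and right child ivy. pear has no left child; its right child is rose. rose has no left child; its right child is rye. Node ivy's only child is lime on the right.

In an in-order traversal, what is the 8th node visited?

lime

In-order visits the left subtree, then the node, then the right subtree.
At cedar: go left to pear.
  At pear: no left child.
  Visit pear.
  At pear: go right to rose.
    At rose: no left child.
    Visit rose.
    At rose: go right to rye.
      rye is a leaf — visit rye.
Visit cedar.
At cedar: go right to fir.
  At fir: go left to iris.
    At iris: go left to hop.
      At hop: go left to mint.
        mint is a leaf — visit mint.
      Visit hop.
      At hop: go right to ivy.
        At ivy: no left child.
        Visit ivy.
        At ivy: go right to lime.
          lime is a leaf — visit lime.
    Visit iris.
    At iris: no right child.
  Visit fir.
  At fir: go right to fern.
    fern is a leaf — visit fern.
Full in-order sequence: pear, rose, rye, cedar, mint, hop, ivy, lime, iris, fir, fern.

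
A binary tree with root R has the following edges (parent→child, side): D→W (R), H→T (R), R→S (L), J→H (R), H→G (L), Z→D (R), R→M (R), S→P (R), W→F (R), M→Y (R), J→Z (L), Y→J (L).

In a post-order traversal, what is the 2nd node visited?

S

Post-order visits the left subtree, then the right subtree, then the node.
At R: go left to S.
  At S: no left child.
  At S: go right to P.
    P is a leaf — visit P.
  Visit S.
At R: go right to M.
  At M: no left child.
  At M: go right to Y.
    At Y: go left to J.
      At J: go left to Z.
        At Z: no left child.
        At Z: go right to D.
          At D: no left child.
          At D: go right to W.
            At W: no left child.
            At W: go right to F.
              F is a leaf — visit F.
            Visit W.
          Visit D.
        Visit Z.
      At J: go right to H.
        At H: go left to G.
          G is a leaf — visit G.
        At H: go right to T.
          T is a leaf — visit T.
        Visit H.
      Visit J.
    At Y: no right child.
    Visit Y.
  Visit M.
Visit R.
Full post-order sequence: P, S, F, W, D, Z, G, T, H, J, Y, M, R.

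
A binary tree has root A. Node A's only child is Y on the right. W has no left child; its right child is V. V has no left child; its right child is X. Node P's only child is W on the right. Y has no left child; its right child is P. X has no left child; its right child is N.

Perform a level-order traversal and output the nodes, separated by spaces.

A Y P W V X N

Level-order visits nodes level by level from the root, left to right within each level.
Level 0: A
Level 1: Y
Level 2: P
Level 3: W
Level 4: V
Level 5: X
Level 6: N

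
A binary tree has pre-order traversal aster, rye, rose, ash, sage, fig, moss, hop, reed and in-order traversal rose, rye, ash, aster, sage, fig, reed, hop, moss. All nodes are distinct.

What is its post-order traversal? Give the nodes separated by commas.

rose, ash, rye, reed, hop, moss, fig, sage, aster

The first element of pre-order is the root; it splits in-order into left and right subtrees.
Root aster: left subtree has 3 nodes {rose, rye, ash}, right has 5 {sage, fig, reed, hop, moss}.
  Root rye: left subtree has 1 node {rose}, right has 1 {ash}.
  Root sage: left subtree has 0 nodes { }, right has 4 {fig, reed, hop, moss}.
    Root fig: left subtree has 0 nodes { }, right has 3 {reed, hop, moss}.
      Root moss: left subtree has 2 nodes {reed, hop}, right has 0 { }.
        Root hop: left subtree has 1 node {reed}, right has 0 { }.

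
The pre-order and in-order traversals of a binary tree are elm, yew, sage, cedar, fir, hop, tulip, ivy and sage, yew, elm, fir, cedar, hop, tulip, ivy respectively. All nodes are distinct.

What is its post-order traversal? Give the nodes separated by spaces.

sage yew fir ivy tulip hop cedar elm

The first element of pre-order is the root; it splits in-order into left and right subtrees.
Root elm: left subtree has 2 nodes {sage, yew}, right has 5 {fir, cedar, hop, tulip, ivy}.
  Root yew: left subtree has 1 node {sage}, right has 0 { }.
  Root cedar: left subtree has 1 node {fir}, right has 3 {hop, tulip, ivy}.
    Root hop: left subtree has 0 nodes { }, right has 2 {tulip, ivy}.
      Root tulip: left subtree has 0 nodes { }, right has 1 {ivy}.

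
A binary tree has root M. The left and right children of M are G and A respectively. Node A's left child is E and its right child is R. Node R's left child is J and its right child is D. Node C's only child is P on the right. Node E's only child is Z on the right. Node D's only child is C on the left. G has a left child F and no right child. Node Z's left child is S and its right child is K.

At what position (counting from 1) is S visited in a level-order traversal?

10

Level-order visits nodes level by level from the root, left to right within each level.
Level 0: M
Level 1: G, A
Level 2: F, E, R
Level 3: Z, J, D
Level 4: S, K, C
Level 5: P
Full level-order sequence: M, G, A, F, E, R, Z, J, D, S, K, C, P.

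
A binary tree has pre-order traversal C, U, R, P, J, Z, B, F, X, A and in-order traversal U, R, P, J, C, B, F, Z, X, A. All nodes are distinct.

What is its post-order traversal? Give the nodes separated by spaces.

J P R U F B A X Z C

The first element of pre-order is the root; it splits in-order into left and right subtrees.
Root C: left subtree has 4 nodes {U, R, P, J}, right has 5 {B, F, Z, X, A}.
  Root U: left subtree has 0 nodes { }, right has 3 {R, P, J}.
    Root R: left subtree has 0 nodes { }, right has 2 {P, J}.
      Root P: left subtree has 0 nodes { }, right has 1 {J}.
  Root Z: left subtree has 2 nodes {B, F}, right has 2 {X, A}.
    Root B: left subtree has 0 nodes { }, right has 1 {F}.
    Root X: left subtree has 0 nodes { }, right has 1 {A}.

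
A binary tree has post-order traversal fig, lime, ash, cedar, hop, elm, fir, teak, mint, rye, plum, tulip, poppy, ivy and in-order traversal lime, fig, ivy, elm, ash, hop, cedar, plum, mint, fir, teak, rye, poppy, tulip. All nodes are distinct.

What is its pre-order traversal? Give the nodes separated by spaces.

The last element of post-order is the root; it splits in-order into left and right subtrees.
Root ivy: left subtree has 2 nodes {lime, fig}, right has 11 {elm, ash, hop, cedar, plum, mint, fir, teak, rye, poppy, tulip}.
  Root lime: left subtree has 0 nodes { }, right has 1 {fig}.
  Root poppy: left subtree has 9 nodes {elm, ash, hop, cedar, plum, mint, fir, teak, rye}, right has 1 {tulip}.
    Root plum: left subtree has 4 nodes {elm, ash, hop, cedar}, right has 4 {mint, fir, teak, rye}.
      Root elm: left subtree has 0 nodes { }, right has 3 {ash, hop, cedar}.
        Root hop: left subtree has 1 node {ash}, right has 1 {cedar}.
      Root rye: left subtree has 3 nodes {mint, fir, teak}, right has 0 { }.
        Root mint: left subtree has 0 nodes { }, right has 2 {fir, teak}.
          Root teak: left subtree has 1 node {fir}, right has 0 { }.

ivy lime fig poppy plum elm hop ash cedar rye mint teak fir tulip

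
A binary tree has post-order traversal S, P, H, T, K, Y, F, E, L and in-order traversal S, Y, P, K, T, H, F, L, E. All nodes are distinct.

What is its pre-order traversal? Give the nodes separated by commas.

L, F, Y, S, K, P, T, H, E

The last element of post-order is the root; it splits in-order into left and right subtrees.
Root L: left subtree has 7 nodes {S, Y, P, K, T, H, F}, right has 1 {E}.
  Root F: left subtree has 6 nodes {S, Y, P, K, T, H}, right has 0 { }.
    Root Y: left subtree has 1 node {S}, right has 4 {P, K, T, H}.
      Root K: left subtree has 1 node {P}, right has 2 {T, H}.
        Root T: left subtree has 0 nodes { }, right has 1 {H}.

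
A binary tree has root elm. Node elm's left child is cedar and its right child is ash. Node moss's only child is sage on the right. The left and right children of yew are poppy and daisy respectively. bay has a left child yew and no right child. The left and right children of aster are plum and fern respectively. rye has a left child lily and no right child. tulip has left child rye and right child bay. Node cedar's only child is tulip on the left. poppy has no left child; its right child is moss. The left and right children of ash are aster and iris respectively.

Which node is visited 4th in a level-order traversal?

tulip

Level-order visits nodes level by level from the root, left to right within each level.
Level 0: elm
Level 1: cedar, ash
Level 2: tulip, aster, iris
Level 3: rye, bay, plum, fern
Level 4: lily, yew
Level 5: poppy, daisy
Level 6: moss
Level 7: sage
Full level-order sequence: elm, cedar, ash, tulip, aster, iris, rye, bay, plum, fern, lily, yew, poppy, daisy, moss, sage.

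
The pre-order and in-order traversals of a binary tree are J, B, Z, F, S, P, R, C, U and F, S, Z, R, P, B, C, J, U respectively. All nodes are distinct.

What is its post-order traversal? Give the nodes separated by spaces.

The first element of pre-order is the root; it splits in-order into left and right subtrees.
Root J: left subtree has 7 nodes {F, S, Z, R, P, B, C}, right has 1 {U}.
  Root B: left subtree has 5 nodes {F, S, Z, R, P}, right has 1 {C}.
    Root Z: left subtree has 2 nodes {F, S}, right has 2 {R, P}.
      Root F: left subtree has 0 nodes { }, right has 1 {S}.
      Root P: left subtree has 1 node {R}, right has 0 { }.

S F R P Z C B U J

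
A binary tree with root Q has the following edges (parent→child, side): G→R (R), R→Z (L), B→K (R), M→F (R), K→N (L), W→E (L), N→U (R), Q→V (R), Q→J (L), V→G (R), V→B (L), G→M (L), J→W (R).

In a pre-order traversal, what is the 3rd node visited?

Pre-order visits the node, then its left subtree, then its right subtree.
Visit Q.
At Q: go left to J.
  Visit J.
  At J: no left child.
  At J: go right to W.
    Visit W.
    At W: go left to E.
      E is a leaf — visit E.
    At W: no right child.
At Q: go right to V.
  Visit V.
  At V: go left to B.
    Visit B.
    At B: no left child.
    At B: go right to K.
      Visit K.
      At K: go left to N.
        Visit N.
        At N: no left child.
        At N: go right to U.
          U is a leaf — visit U.
      At K: no right child.
  At V: go right to G.
    Visit G.
    At G: go left to M.
      Visit M.
      At M: no left child.
      At M: go right to F.
        F is a leaf — visit F.
    At G: go right to R.
      Visit R.
      At R: go left to Z.
        Z is a leaf — visit Z.
      At R: no right child.
Full pre-order sequence: Q, J, W, E, V, B, K, N, U, G, M, F, R, Z.

W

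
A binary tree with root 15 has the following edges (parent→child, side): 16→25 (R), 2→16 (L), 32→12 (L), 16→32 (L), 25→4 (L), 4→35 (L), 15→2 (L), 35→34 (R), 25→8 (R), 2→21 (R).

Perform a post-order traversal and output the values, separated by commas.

12, 32, 34, 35, 4, 8, 25, 16, 21, 2, 15

Post-order visits the left subtree, then the right subtree, then the node.
At 15: go left to 2.
  At 2: go left to 16.
    At 16: go left to 32.
      At 32: go left to 12.
        12 is a leaf — visit 12.
      At 32: no right child.
      Visit 32.
    At 16: go right to 25.
      At 25: go left to 4.
        At 4: go left to 35.
          At 35: no left child.
          At 35: go right to 34.
            34 is a leaf — visit 34.
          Visit 35.
        At 4: no right child.
        Visit 4.
      At 25: go right to 8.
        8 is a leaf — visit 8.
      Visit 25.
    Visit 16.
  At 2: go right to 21.
    21 is a leaf — visit 21.
  Visit 2.
At 15: no right child.
Visit 15.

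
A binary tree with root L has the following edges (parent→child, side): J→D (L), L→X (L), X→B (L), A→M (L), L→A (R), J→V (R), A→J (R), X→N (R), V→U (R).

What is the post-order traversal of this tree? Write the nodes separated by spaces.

B N X M D U V J A L

Post-order visits the left subtree, then the right subtree, then the node.
At L: go left to X.
  At X: go left to B.
    B is a leaf — visit B.
  At X: go right to N.
    N is a leaf — visit N.
  Visit X.
At L: go right to A.
  At A: go left to M.
    M is a leaf — visit M.
  At A: go right to J.
    At J: go left to D.
      D is a leaf — visit D.
    At J: go right to V.
      At V: no left child.
      At V: go right to U.
        U is a leaf — visit U.
      Visit V.
    Visit J.
  Visit A.
Visit L.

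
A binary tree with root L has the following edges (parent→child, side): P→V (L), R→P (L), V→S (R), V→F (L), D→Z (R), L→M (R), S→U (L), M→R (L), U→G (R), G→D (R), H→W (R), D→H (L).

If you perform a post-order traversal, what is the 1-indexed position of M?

12

Post-order visits the left subtree, then the right subtree, then the node.
At L: no left child.
At L: go right to M.
  At M: go left to R.
    At R: go left to P.
      At P: go left to V.
        At V: go left to F.
          F is a leaf — visit F.
        At V: go right to S.
          At S: go left to U.
            At U: no left child.
            At U: go right to G.
              At G: no left child.
              At G: go right to D.
                At D: go left to H.
                  At H: no left child.
                  At H: go right to W.
                    W is a leaf — visit W.
                  Visit H.
                At D: go right to Z.
                  Z is a leaf — visit Z.
                Visit D.
              Visit G.
            Visit U.
          At S: no right child.
          Visit S.
        Visit V.
      At P: no right child.
      Visit P.
    At R: no right child.
    Visit R.
  At M: no right child.
  Visit M.
Visit L.
Full post-order sequence: F, W, H, Z, D, G, U, S, V, P, R, M, L.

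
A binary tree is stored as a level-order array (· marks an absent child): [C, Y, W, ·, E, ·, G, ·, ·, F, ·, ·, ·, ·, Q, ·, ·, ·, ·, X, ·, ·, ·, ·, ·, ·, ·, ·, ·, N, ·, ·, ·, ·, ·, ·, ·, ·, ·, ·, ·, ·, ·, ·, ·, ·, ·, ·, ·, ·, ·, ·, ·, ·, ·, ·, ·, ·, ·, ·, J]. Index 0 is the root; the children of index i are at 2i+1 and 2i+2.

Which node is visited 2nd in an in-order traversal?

In-order visits the left subtree, then the node, then the right subtree.
At C: go left to Y.
  At Y: no left child.
  Visit Y.
  At Y: go right to E.
    At E: go left to F.
      At F: go left to X.
        X is a leaf — visit X.
      Visit F.
      At F: no right child.
    Visit E.
    At E: no right child.
Visit C.
At C: go right to W.
  At W: no left child.
  Visit W.
  At W: go right to G.
    At G: no left child.
    Visit G.
    At G: go right to Q.
      At Q: go left to N.
        At N: no left child.
        Visit N.
        At N: go right to J.
          J is a leaf — visit J.
      Visit Q.
      At Q: no right child.
Full in-order sequence: Y, X, F, E, C, W, G, N, J, Q.

X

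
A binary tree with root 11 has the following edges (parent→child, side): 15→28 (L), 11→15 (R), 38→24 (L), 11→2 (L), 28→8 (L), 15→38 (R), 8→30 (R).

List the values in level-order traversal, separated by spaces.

11 2 15 28 38 8 24 30

Level-order visits nodes level by level from the root, left to right within each level.
Level 0: 11
Level 1: 2, 15
Level 2: 28, 38
Level 3: 8, 24
Level 4: 30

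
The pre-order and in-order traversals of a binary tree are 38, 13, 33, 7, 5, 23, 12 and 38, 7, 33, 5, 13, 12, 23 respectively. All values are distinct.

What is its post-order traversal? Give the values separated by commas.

7, 5, 33, 12, 23, 13, 38

The first element of pre-order is the root; it splits in-order into left and right subtrees.
Root 38: left subtree has 0 nodes { }, right has 6 {7, 33, 5, 13, 12, 23}.
  Root 13: left subtree has 3 nodes {7, 33, 5}, right has 2 {12, 23}.
    Root 33: left subtree has 1 node {7}, right has 1 {5}.
    Root 23: left subtree has 1 node {12}, right has 0 { }.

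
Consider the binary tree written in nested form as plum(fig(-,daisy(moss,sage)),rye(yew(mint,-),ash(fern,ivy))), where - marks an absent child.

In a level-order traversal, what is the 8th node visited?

Level-order visits nodes level by level from the root, left to right within each level.
Level 0: plum
Level 1: fig, rye
Level 2: daisy, yew, ash
Level 3: moss, sage, mint, fern, ivy
Full level-order sequence: plum, fig, rye, daisy, yew, ash, moss, sage, mint, fern, ivy.

sage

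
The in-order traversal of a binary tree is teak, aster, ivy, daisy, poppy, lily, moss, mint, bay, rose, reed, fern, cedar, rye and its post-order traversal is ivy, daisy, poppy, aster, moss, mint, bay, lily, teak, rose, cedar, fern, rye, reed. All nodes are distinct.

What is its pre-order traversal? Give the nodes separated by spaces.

The last element of post-order is the root; it splits in-order into left and right subtrees.
Root reed: left subtree has 10 nodes {teak, aster, ivy, daisy, poppy, lily, moss, mint, bay, rose}, right has 3 {fern, cedar, rye}.
  Root rose: left subtree has 9 nodes {teak, aster, ivy, daisy, poppy, lily, moss, mint, bay}, right has 0 { }.
    Root teak: left subtree has 0 nodes { }, right has 8 {aster, ivy, daisy, poppy, lily, moss, mint, bay}.
      Root lily: left subtree has 4 nodes {aster, ivy, daisy, poppy}, right has 3 {moss, mint, bay}.
        Root aster: left subtree has 0 nodes { }, right has 3 {ivy, daisy, poppy}.
          Root poppy: left subtree has 2 nodes {ivy, daisy}, right has 0 { }.
            Root daisy: left subtree has 1 node {ivy}, right has 0 { }.
        Root bay: left subtree has 2 nodes {moss, mint}, right has 0 { }.
          Root mint: left subtree has 1 node {moss}, right has 0 { }.
  Root rye: left subtree has 2 nodes {fern, cedar}, right has 0 { }.
    Root fern: left subtree has 0 nodes { }, right has 1 {cedar}.

reed rose teak lily aster poppy daisy ivy bay mint moss rye fern cedar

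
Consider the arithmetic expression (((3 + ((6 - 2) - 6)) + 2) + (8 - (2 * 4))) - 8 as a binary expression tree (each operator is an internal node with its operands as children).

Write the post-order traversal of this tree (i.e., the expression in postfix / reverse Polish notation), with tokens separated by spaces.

3 6 2 - 6 - + 2 + 8 2 4 * - + 8 -

Post-order on an expression tree gives postfix notation: for each operator, emit left operand, right operand, then the operator.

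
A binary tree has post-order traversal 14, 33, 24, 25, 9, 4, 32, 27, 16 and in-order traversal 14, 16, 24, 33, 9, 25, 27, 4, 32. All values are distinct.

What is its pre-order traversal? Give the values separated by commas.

16, 14, 27, 9, 24, 33, 25, 32, 4

The last element of post-order is the root; it splits in-order into left and right subtrees.
Root 16: left subtree has 1 node {14}, right has 7 {24, 33, 9, 25, 27, 4, 32}.
  Root 27: left subtree has 4 nodes {24, 33, 9, 25}, right has 2 {4, 32}.
    Root 9: left subtree has 2 nodes {24, 33}, right has 1 {25}.
      Root 24: left subtree has 0 nodes { }, right has 1 {33}.
    Root 32: left subtree has 1 node {4}, right has 0 { }.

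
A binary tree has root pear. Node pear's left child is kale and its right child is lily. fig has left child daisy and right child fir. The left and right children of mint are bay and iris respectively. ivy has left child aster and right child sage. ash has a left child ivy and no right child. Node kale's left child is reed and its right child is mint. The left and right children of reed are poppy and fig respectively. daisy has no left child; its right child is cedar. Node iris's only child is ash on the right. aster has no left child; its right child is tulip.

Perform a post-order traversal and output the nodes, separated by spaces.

Post-order visits the left subtree, then the right subtree, then the node.
At pear: go left to kale.
  At kale: go left to reed.
    At reed: go left to poppy.
      poppy is a leaf — visit poppy.
    At reed: go right to fig.
      At fig: go left to daisy.
        At daisy: no left child.
        At daisy: go right to cedar.
          cedar is a leaf — visit cedar.
        Visit daisy.
      At fig: go right to fir.
        fir is a leaf — visit fir.
      Visit fig.
    Visit reed.
  At kale: go right to mint.
    At mint: go left to bay.
      bay is a leaf — visit bay.
    At mint: go right to iris.
      At iris: no left child.
      At iris: go right to ash.
        At ash: go left to ivy.
          At ivy: go left to aster.
            At aster: no left child.
            At aster: go right to tulip.
              tulip is a leaf — visit tulip.
            Visit aster.
          At ivy: go right to sage.
            sage is a leaf — visit sage.
          Visit ivy.
        At ash: no right child.
        Visit ash.
      Visit iris.
    Visit mint.
  Visit kale.
At pear: go right to lily.
  lily is a leaf — visit lily.
Visit pear.

poppy cedar daisy fir fig reed bay tulip aster sage ivy ash iris mint kale lily pear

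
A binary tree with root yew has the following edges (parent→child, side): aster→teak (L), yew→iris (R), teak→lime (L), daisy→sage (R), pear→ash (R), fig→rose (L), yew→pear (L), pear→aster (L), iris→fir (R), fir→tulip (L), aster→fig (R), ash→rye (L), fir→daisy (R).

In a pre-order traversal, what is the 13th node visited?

Pre-order visits the node, then its left subtree, then its right subtree.
Visit yew.
At yew: go left to pear.
  Visit pear.
  At pear: go left to aster.
    Visit aster.
    At aster: go left to teak.
      Visit teak.
      At teak: go left to lime.
        lime is a leaf — visit lime.
      At teak: no right child.
    At aster: go right to fig.
      Visit fig.
      At fig: go left to rose.
        rose is a leaf — visit rose.
      At fig: no right child.
  At pear: go right to ash.
    Visit ash.
    At ash: go left to rye.
      rye is a leaf — visit rye.
    At ash: no right child.
At yew: go right to iris.
  Visit iris.
  At iris: no left child.
  At iris: go right to fir.
    Visit fir.
    At fir: go left to tulip.
      tulip is a leaf — visit tulip.
    At fir: go right to daisy.
      Visit daisy.
      At daisy: no left child.
      At daisy: go right to sage.
        sage is a leaf — visit sage.
Full pre-order sequence: yew, pear, aster, teak, lime, fig, rose, ash, rye, iris, fir, tulip, daisy, sage.

daisy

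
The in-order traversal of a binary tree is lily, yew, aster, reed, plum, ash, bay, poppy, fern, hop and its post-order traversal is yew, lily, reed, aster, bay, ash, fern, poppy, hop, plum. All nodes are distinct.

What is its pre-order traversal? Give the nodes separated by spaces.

plum aster lily yew reed hop poppy ash bay fern

The last element of post-order is the root; it splits in-order into left and right subtrees.
Root plum: left subtree has 4 nodes {lily, yew, aster, reed}, right has 5 {ash, bay, poppy, fern, hop}.
  Root aster: left subtree has 2 nodes {lily, yew}, right has 1 {reed}.
    Root lily: left subtree has 0 nodes { }, right has 1 {yew}.
  Root hop: left subtree has 4 nodes {ash, bay, poppy, fern}, right has 0 { }.
    Root poppy: left subtree has 2 nodes {ash, bay}, right has 1 {fern}.
      Root ash: left subtree has 0 nodes { }, right has 1 {bay}.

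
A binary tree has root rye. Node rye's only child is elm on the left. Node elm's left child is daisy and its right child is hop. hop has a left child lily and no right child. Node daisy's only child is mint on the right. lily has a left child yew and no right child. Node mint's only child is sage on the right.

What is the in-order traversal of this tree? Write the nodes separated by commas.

daisy, mint, sage, elm, yew, lily, hop, rye

In-order visits the left subtree, then the node, then the right subtree.
At rye: go left to elm.
  At elm: go left to daisy.
    At daisy: no left child.
    Visit daisy.
    At daisy: go right to mint.
      At mint: no left child.
      Visit mint.
      At mint: go right to sage.
        sage is a leaf — visit sage.
  Visit elm.
  At elm: go right to hop.
    At hop: go left to lily.
      At lily: go left to yew.
        yew is a leaf — visit yew.
      Visit lily.
      At lily: no right child.
    Visit hop.
    At hop: no right child.
Visit rye.
At rye: no right child.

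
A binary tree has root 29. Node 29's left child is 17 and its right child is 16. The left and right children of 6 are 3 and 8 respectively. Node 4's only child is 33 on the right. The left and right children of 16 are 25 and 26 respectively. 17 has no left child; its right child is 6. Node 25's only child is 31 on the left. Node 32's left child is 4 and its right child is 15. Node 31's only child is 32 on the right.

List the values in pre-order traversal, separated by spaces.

29 17 6 3 8 16 25 31 32 4 33 15 26

Pre-order visits the node, then its left subtree, then its right subtree.
Visit 29.
At 29: go left to 17.
  Visit 17.
  At 17: no left child.
  At 17: go right to 6.
    Visit 6.
    At 6: go left to 3.
      3 is a leaf — visit 3.
    At 6: go right to 8.
      8 is a leaf — visit 8.
At 29: go right to 16.
  Visit 16.
  At 16: go left to 25.
    Visit 25.
    At 25: go left to 31.
      Visit 31.
      At 31: no left child.
      At 31: go right to 32.
        Visit 32.
        At 32: go left to 4.
          Visit 4.
          At 4: no left child.
          At 4: go right to 33.
            33 is a leaf — visit 33.
        At 32: go right to 15.
          15 is a leaf — visit 15.
    At 25: no right child.
  At 16: go right to 26.
    26 is a leaf — visit 26.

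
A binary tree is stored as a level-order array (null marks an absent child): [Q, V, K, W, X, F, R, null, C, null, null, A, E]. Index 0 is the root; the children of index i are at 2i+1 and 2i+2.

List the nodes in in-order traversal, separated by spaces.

In-order visits the left subtree, then the node, then the right subtree.
At Q: go left to V.
  At V: go left to W.
    At W: no left child.
    Visit W.
    At W: go right to C.
      C is a leaf — visit C.
  Visit V.
  At V: go right to X.
    X is a leaf — visit X.
Visit Q.
At Q: go right to K.
  At K: go left to F.
    At F: go left to A.
      A is a leaf — visit A.
    Visit F.
    At F: go right to E.
      E is a leaf — visit E.
  Visit K.
  At K: go right to R.
    R is a leaf — visit R.

W C V X Q A F E K R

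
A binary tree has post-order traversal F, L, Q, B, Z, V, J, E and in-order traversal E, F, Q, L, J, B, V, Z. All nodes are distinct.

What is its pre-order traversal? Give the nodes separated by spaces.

The last element of post-order is the root; it splits in-order into left and right subtrees.
Root E: left subtree has 0 nodes { }, right has 7 {F, Q, L, J, B, V, Z}.
  Root J: left subtree has 3 nodes {F, Q, L}, right has 3 {B, V, Z}.
    Root Q: left subtree has 1 node {F}, right has 1 {L}.
    Root V: left subtree has 1 node {B}, right has 1 {Z}.

E J Q F L V B Z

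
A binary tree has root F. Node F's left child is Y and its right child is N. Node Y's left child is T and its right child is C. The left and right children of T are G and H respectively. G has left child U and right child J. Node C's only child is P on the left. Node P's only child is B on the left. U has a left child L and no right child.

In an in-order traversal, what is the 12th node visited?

N

In-order visits the left subtree, then the node, then the right subtree.
At F: go left to Y.
  At Y: go left to T.
    At T: go left to G.
      At G: go left to U.
        At U: go left to L.
          L is a leaf — visit L.
        Visit U.
        At U: no right child.
      Visit G.
      At G: go right to J.
        J is a leaf — visit J.
    Visit T.
    At T: go right to H.
      H is a leaf — visit H.
  Visit Y.
  At Y: go right to C.
    At C: go left to P.
      At P: go left to B.
        B is a leaf — visit B.
      Visit P.
      At P: no right child.
    Visit C.
    At C: no right child.
Visit F.
At F: go right to N.
  N is a leaf — visit N.
Full in-order sequence: L, U, G, J, T, H, Y, B, P, C, F, N.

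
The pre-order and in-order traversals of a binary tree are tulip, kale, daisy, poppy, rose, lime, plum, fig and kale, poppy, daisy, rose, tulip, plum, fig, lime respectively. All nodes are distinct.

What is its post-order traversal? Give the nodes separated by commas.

The first element of pre-order is the root; it splits in-order into left and right subtrees.
Root tulip: left subtree has 4 nodes {kale, poppy, daisy, rose}, right has 3 {plum, fig, lime}.
  Root kale: left subtree has 0 nodes { }, right has 3 {poppy, daisy, rose}.
    Root daisy: left subtree has 1 node {poppy}, right has 1 {rose}.
  Root lime: left subtree has 2 nodes {plum, fig}, right has 0 { }.
    Root plum: left subtree has 0 nodes { }, right has 1 {fig}.

poppy, rose, daisy, kale, fig, plum, lime, tulip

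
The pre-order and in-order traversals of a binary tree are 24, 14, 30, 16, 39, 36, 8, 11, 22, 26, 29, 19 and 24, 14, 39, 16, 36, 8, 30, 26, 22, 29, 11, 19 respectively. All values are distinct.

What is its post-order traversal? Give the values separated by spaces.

39 8 36 16 26 29 22 19 11 30 14 24

The first element of pre-order is the root; it splits in-order into left and right subtrees.
Root 24: left subtree has 0 nodes { }, right has 11 {14, 39, 16, 36, 8, 30, 26, 22, 29, 11, 19}.
  Root 14: left subtree has 0 nodes { }, right has 10 {39, 16, 36, 8, 30, 26, 22, 29, 11, 19}.
    Root 30: left subtree has 4 nodes {39, 16, 36, 8}, right has 5 {26, 22, 29, 11, 19}.
      Root 16: left subtree has 1 node {39}, right has 2 {36, 8}.
        Root 36: left subtree has 0 nodes { }, right has 1 {8}.
      Root 11: left subtree has 3 nodes {26, 22, 29}, right has 1 {19}.
        Root 22: left subtree has 1 node {26}, right has 1 {29}.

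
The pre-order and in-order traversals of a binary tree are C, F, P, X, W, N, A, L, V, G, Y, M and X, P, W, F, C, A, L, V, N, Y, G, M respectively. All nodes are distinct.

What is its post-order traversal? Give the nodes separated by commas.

X, W, P, F, V, L, A, Y, M, G, N, C

The first element of pre-order is the root; it splits in-order into left and right subtrees.
Root C: left subtree has 4 nodes {X, P, W, F}, right has 7 {A, L, V, N, Y, G, M}.
  Root F: left subtree has 3 nodes {X, P, W}, right has 0 { }.
    Root P: left subtree has 1 node {X}, right has 1 {W}.
  Root N: left subtree has 3 nodes {A, L, V}, right has 3 {Y, G, M}.
    Root A: left subtree has 0 nodes { }, right has 2 {L, V}.
      Root L: left subtree has 0 nodes { }, right has 1 {V}.
    Root G: left subtree has 1 node {Y}, right has 1 {M}.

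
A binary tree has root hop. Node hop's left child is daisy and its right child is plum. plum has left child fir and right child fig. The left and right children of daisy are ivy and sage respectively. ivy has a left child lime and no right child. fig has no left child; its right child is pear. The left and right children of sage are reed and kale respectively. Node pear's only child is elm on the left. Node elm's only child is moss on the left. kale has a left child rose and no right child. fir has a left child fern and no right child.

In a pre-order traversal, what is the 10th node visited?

fir

Pre-order visits the node, then its left subtree, then its right subtree.
Visit hop.
At hop: go left to daisy.
  Visit daisy.
  At daisy: go left to ivy.
    Visit ivy.
    At ivy: go left to lime.
      lime is a leaf — visit lime.
    At ivy: no right child.
  At daisy: go right to sage.
    Visit sage.
    At sage: go left to reed.
      reed is a leaf — visit reed.
    At sage: go right to kale.
      Visit kale.
      At kale: go left to rose.
        rose is a leaf — visit rose.
      At kale: no right child.
At hop: go right to plum.
  Visit plum.
  At plum: go left to fir.
    Visit fir.
    At fir: go left to fern.
      fern is a leaf — visit fern.
    At fir: no right child.
  At plum: go right to fig.
    Visit fig.
    At fig: no left child.
    At fig: go right to pear.
      Visit pear.
      At pear: go left to elm.
        Visit elm.
        At elm: go left to moss.
          moss is a leaf — visit moss.
        At elm: no right child.
      At pear: no right child.
Full pre-order sequence: hop, daisy, ivy, lime, sage, reed, kale, rose, plum, fir, fern, fig, pear, elm, moss.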